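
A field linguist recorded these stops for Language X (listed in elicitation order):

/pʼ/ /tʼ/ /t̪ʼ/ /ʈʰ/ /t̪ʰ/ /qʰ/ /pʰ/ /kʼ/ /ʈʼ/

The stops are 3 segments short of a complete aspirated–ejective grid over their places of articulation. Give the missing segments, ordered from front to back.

bilabial: aspirated /pʰ/, ejective /pʼ/.
dental: aspirated /t̪ʰ/, ejective /t̪ʼ/.
alveolar: aspirated —, ejective /tʼ/.
retroflex: aspirated /ʈʰ/, ejective /ʈʼ/.
velar: aspirated —, ejective /kʼ/.
uvular: aspirated /qʰ/, ejective —.
Gaps, from front to back: alveolar lacks aspirated (/tʰ/); velar lacks aspirated (/kʰ/); uvular lacks ejective (/qʼ/).

/tʰ/, /kʰ/, /qʼ/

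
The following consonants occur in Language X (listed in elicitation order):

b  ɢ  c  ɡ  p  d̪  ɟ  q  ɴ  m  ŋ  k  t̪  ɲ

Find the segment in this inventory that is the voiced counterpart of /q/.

/ɢ/

/q/ is a voiceless uvular stop.
The voiced counterpart is a voiced uvular stop — in this inventory, /ɢ/.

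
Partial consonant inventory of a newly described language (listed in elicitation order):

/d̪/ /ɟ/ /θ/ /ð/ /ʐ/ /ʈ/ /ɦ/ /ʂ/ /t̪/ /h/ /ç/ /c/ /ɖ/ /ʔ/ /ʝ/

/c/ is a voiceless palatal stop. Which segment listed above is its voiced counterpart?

The voiced counterpart is a voiced palatal stop — in this inventory, /ɟ/.

/ɟ/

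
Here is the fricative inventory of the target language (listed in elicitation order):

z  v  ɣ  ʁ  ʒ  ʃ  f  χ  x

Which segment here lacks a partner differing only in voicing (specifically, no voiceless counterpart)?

/z/

Labiodental: /f/ ~ /v/
Postalveolar: /ʃ/ ~ /ʒ/
Velar: /x/ ~ /ɣ/
Uvular: /χ/ ~ /ʁ/
Alveolar: only /z/ (voiced); no voiceless partner.
So /z/ is the unpaired segment.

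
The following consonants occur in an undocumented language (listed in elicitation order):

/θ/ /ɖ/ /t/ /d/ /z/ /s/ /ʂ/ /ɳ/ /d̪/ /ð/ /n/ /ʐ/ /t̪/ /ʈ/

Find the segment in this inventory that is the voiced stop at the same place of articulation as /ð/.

/ð/ is a voiced dental fricative.
The voiced stop at the same place is a voiced dental stop — in this inventory, /d̪/.

/d̪/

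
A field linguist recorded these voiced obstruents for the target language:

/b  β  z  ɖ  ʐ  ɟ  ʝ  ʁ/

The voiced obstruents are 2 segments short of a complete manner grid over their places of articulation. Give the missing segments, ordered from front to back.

/d/, /ɢ/

bilabial: stop /b/, fricative /β/.
alveolar: stop —, fricative /z/.
retroflex: stop /ɖ/, fricative /ʐ/.
palatal: stop /ɟ/, fricative /ʝ/.
uvular: stop —, fricative /ʁ/.
Gaps, from front to back: alveolar lacks stop (/d/); uvular lacks stop (/ɢ/).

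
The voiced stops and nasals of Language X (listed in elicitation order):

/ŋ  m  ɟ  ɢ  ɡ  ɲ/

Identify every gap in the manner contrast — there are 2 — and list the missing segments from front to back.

bilabial: oral stop —, nasal /m/.
palatal: oral stop /ɟ/, nasal /ɲ/.
velar: oral stop /ɡ/, nasal /ŋ/.
uvular: oral stop /ɢ/, nasal —.
Gaps, from front to back: bilabial lacks oral stop (/b/); uvular lacks nasal (/ɴ/).

/b/, /ɴ/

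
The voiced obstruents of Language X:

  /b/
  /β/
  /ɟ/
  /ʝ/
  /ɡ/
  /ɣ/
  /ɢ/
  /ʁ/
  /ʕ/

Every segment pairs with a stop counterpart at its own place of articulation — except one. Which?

Bilabial: /b/ ~ /β/
Palatal: /ɟ/ ~ /ʝ/
Velar: /ɡ/ ~ /ɣ/
Uvular: /ɢ/ ~ /ʁ/
Pharyngeal: only /ʕ/ (fricative); no stop partner.
So /ʕ/ is the unpaired segment.

/ʕ/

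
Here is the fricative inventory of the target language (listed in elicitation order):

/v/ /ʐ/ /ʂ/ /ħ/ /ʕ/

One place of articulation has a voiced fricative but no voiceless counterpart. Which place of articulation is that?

labiodental: voiceless —, voiced /v/.
retroflex: voiceless /ʂ/, voiced /ʐ/.
pharyngeal: voiceless /ħ/, voiced /ʕ/.
Every place of articulation has a voiceless member except labiodental, where /f/ would be expected.

labiodental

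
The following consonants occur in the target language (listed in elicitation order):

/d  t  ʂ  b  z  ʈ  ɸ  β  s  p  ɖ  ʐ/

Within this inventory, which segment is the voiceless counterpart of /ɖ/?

/ʈ/

/ɖ/ is a voiced retroflex stop.
The voiceless counterpart is a voiceless retroflex stop — in this inventory, /ʈ/.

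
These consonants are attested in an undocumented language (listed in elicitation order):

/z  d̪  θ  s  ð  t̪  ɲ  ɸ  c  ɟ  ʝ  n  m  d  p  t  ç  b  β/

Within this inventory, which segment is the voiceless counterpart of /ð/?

/θ/

/ð/ is a voiced dental fricative.
The voiceless counterpart is a voiceless dental fricative — in this inventory, /θ/.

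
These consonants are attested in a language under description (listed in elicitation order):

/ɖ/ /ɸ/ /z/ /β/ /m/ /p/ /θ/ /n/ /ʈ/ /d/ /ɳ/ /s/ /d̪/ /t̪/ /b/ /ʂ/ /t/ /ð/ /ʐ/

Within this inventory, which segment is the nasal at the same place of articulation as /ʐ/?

/ɳ/

/ʐ/ is a voiced retroflex fricative.
The nasal at the same place is a retroflex nasal — in this inventory, /ɳ/.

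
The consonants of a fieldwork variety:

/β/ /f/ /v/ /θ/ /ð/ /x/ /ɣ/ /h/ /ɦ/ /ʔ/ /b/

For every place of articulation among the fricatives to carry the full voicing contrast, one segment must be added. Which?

place of articulation  voiceless  voiced  
bilabial          —         β       
labiodental       f         v       
dental            θ         ð       
velar             x         ɣ       
glottal           h         ɦ       
The bilabial row has no voiceless member, so the gap is the voiceless bilabial fricative /ɸ/.

/ɸ/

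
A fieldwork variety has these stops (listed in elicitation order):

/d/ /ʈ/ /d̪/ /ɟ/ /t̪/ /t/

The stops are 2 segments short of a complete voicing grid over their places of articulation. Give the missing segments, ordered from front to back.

/ɖ/, /c/

place of articulation  voiceless  voiced  
dental            t̪        d̪      
alveolar          t         d       
retroflex         ʈ         —       
palatal           —         ɟ       
Gaps, from front to back: retroflex lacks voiced (/ɖ/); palatal lacks voiceless (/c/).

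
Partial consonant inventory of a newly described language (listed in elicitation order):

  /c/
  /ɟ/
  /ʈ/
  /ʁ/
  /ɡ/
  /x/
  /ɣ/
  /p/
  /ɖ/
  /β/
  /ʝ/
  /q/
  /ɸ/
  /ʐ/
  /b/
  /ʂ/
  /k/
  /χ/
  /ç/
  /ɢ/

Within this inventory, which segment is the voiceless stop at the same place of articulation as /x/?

/x/ is a voiceless velar fricative.
The voiceless stop at the same place is a voiceless velar stop — in this inventory, /k/.

/k/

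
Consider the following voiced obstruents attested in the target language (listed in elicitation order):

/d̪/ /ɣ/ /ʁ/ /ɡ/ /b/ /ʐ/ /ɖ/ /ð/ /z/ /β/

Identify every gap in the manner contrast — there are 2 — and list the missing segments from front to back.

/d/, /ɢ/

bilabial: stop /b/, fricative /β/.
dental: stop /d̪/, fricative /ð/.
alveolar: stop —, fricative /z/.
retroflex: stop /ɖ/, fricative /ʐ/.
velar: stop /ɡ/, fricative /ɣ/.
uvular: stop —, fricative /ʁ/.
Gaps, from front to back: alveolar lacks stop (/d/); uvular lacks stop (/ɢ/).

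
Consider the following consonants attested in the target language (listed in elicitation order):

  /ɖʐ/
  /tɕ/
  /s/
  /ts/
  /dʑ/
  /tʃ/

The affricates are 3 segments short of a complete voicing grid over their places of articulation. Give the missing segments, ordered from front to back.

/dz/, /dʒ/, /ʈʂ/

alveolar: voiceless /ts/, voiced —.
postalveolar: voiceless /tʃ/, voiced —.
retroflex: voiceless —, voiced /ɖʐ/.
alveolo-palatal: voiceless /tɕ/, voiced /dʑ/.
Gaps, from front to back: alveolar lacks voiced (/dz/); postalveolar lacks voiced (/dʒ/); retroflex lacks voiceless (/ʈʂ/).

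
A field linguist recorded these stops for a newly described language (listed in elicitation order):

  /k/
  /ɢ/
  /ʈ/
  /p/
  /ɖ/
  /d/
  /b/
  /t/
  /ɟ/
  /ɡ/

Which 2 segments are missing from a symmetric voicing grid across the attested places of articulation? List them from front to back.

/c/, /q/

place of articulation  voiceless  voiced  
bilabial          p         b       
alveolar          t         d       
retroflex         ʈ         ɖ       
palatal           —         ɟ       
velar             k         ɡ       
uvular            —         ɢ       
Gaps, from front to back: palatal lacks voiceless (/c/); uvular lacks voiceless (/q/).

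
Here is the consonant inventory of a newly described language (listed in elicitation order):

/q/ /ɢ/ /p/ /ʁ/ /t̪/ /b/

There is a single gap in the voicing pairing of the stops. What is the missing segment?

place of articulation  voiceless  voiced  
bilabial          p         b       
dental            t̪        —       
uvular            q         ɢ       
The dental row has no voiced member, so the gap is the voiced dental stop /d̪/.

/d̪/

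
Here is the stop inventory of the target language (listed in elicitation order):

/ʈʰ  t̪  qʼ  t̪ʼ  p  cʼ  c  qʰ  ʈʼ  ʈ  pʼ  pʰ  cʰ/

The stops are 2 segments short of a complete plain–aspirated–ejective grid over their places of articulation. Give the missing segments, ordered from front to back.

place of articulation  plain     aspirated  ejective
bilabial          p         pʰ        pʼ      
dental            t̪        —         t̪ʼ     
retroflex         ʈ         ʈʰ        ʈʼ      
palatal           c         cʰ        cʼ      
uvular            —         qʰ        qʼ      
Gaps, from front to back: dental lacks aspirated (/t̪ʰ/); uvular lacks plain (/q/).

/t̪ʰ/, /q/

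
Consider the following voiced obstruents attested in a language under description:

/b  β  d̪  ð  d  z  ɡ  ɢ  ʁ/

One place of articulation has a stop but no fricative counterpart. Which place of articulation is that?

Stop: /b/ (bilabial), /d̪/ (dental), /d/ (alveolar), /ɡ/ (velar), /ɢ/ (uvular).
Fricative: /β/ (bilabial), /ð/ (dental), /z/ (alveolar), /ʁ/ (uvular).
Every place of articulation has a fricative member except velar, where /ɣ/ would be expected.

velar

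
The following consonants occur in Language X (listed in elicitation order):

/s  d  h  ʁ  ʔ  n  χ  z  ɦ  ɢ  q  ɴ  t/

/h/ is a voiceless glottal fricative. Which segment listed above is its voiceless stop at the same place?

/ʔ/

The voiceless stop at the same place is a voiceless glottal stop — in this inventory, /ʔ/.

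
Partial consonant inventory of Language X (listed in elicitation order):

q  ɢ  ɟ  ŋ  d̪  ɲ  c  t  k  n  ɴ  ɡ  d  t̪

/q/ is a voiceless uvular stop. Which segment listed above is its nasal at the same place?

/ɴ/

The nasal at the same place is an uvular nasal — in this inventory, /ɴ/.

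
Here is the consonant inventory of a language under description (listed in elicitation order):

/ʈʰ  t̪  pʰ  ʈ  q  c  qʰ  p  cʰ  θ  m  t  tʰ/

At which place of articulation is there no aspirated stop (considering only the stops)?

place of articulation  plain     aspirated
bilabial          p         pʰ      
dental            t̪        —       
alveolar          t         tʰ      
retroflex         ʈ         ʈʰ      
palatal           c         cʰ      
uvular            q         qʰ      
Every place of articulation has an aspirated member except dental, where /t̪ʰ/ would be expected.

dental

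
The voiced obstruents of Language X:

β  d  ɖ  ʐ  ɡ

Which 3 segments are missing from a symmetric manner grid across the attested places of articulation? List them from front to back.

Stop: /d/ (alveolar), /ɖ/ (retroflex), /ɡ/ (velar).
Fricative: /β/ (bilabial), /ʐ/ (retroflex).
Gaps, from front to back: bilabial lacks stop (/b/); alveolar lacks fricative (/z/); velar lacks fricative (/ɣ/).

/b/, /z/, /ɣ/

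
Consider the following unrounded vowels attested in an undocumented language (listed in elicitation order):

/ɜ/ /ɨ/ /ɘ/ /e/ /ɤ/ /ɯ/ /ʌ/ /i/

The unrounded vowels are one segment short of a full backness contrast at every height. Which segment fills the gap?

/ɛ/

height            front     central   back    
high              i         ɨ         ɯ       
high-mid          e         ɘ         ɤ       
low-mid           —         ɜ         ʌ       
The low-mid row has no front member, so the gap is the low-mid front unrounded vowel /ɛ/.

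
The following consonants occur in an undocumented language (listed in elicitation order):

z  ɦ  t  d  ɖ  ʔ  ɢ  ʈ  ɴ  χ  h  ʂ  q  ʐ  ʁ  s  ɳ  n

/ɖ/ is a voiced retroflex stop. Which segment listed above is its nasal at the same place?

/ɳ/

The nasal at the same place is a retroflex nasal — in this inventory, /ɳ/.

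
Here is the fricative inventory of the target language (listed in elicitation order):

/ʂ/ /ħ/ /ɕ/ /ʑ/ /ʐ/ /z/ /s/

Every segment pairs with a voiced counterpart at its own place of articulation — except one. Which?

/ħ/

Alveolar: /s/ ~ /z/
Retroflex: /ʂ/ ~ /ʐ/
Alveolo-palatal: /ɕ/ ~ /ʑ/
Pharyngeal: only /ħ/ (voiceless); no voiced partner.
So /ħ/ is the unpaired segment.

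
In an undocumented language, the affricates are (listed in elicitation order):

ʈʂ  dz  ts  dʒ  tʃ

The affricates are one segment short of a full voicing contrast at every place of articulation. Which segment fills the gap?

/ɖʐ/

place of articulation  voiceless  voiced  
alveolar          ts        dz      
postalveolar      tʃ        dʒ      
retroflex         ʈʂ        —       
The retroflex row has no voiced member, so the gap is the voiced retroflex affricate /ɖʐ/.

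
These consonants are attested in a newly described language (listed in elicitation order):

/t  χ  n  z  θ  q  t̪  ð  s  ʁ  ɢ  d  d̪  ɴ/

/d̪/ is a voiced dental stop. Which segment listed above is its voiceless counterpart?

The voiceless counterpart is a voiceless dental stop — in this inventory, /t̪/.

/t̪/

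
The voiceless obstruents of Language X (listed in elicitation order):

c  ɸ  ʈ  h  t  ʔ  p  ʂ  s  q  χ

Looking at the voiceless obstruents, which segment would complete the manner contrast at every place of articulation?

/ç/

place of articulation  stop      fricative
bilabial          p         ɸ       
alveolar          t         s       
retroflex         ʈ         ʂ       
palatal           c         —       
uvular            q         χ       
glottal           ʔ         h       
The palatal row has no fricative member, so the gap is the palatal fricative /ç/.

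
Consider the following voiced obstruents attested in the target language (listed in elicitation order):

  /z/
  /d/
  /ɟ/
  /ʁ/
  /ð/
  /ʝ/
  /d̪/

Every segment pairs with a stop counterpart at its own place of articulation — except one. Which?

Dental: /d̪/ ~ /ð/
Alveolar: /d/ ~ /z/
Palatal: /ɟ/ ~ /ʝ/
Uvular: only /ʁ/ (fricative); no stop partner.
So /ʁ/ is the unpaired segment.

/ʁ/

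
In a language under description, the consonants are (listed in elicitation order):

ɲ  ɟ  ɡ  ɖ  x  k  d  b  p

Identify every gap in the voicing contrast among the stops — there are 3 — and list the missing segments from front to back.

/t/, /ʈ/, /c/

place of articulation  voiceless  voiced  
bilabial          p         b       
alveolar          —         d       
retroflex         —         ɖ       
palatal           —         ɟ       
velar             k         ɡ       
Gaps, from front to back: alveolar lacks voiceless (/t/); retroflex lacks voiceless (/ʈ/); palatal lacks voiceless (/c/).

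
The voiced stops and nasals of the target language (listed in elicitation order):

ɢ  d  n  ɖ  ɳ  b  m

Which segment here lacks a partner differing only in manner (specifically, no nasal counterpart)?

Bilabial: /b/ ~ /m/
Alveolar: /d/ ~ /n/
Retroflex: /ɖ/ ~ /ɳ/
Uvular: only /ɢ/ (oral stop); no nasal partner.
So /ɢ/ is the unpaired segment.

/ɢ/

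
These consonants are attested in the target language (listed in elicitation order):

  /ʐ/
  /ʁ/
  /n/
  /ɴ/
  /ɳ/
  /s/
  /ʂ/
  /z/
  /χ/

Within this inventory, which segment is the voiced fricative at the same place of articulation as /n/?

/n/ is an alveolar nasal.
The voiced fricative at the same place is a voiced alveolar fricative — in this inventory, /z/.

/z/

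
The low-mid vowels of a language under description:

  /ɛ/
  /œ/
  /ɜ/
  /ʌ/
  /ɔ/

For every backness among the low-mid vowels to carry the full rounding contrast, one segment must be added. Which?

/ɞ/

Unrounded: /ɛ/ (front), /ɜ/ (central), /ʌ/ (back).
Rounded: /œ/ (front), /ɔ/ (back).
The central row has no rounded member, so the gap is the central rounded vowel /ɞ/.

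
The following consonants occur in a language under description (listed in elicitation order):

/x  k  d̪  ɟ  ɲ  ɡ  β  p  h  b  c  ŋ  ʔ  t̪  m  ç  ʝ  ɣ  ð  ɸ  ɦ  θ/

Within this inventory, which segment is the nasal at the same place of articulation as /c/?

/ɲ/

/c/ is a voiceless palatal stop.
The nasal at the same place is a palatal nasal — in this inventory, /ɲ/.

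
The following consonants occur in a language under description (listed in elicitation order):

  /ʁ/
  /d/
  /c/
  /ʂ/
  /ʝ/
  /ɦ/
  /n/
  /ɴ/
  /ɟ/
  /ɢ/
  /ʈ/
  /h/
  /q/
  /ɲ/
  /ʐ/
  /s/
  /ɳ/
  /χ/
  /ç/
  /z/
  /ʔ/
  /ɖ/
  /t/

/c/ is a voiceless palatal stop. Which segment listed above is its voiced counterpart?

/ɟ/

The voiced counterpart is a voiced palatal stop — in this inventory, /ɟ/.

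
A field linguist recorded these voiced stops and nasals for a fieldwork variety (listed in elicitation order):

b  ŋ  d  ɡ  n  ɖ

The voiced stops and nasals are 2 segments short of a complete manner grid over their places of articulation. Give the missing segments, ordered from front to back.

/m/, /ɳ/

bilabial: oral stop /b/, nasal —.
alveolar: oral stop /d/, nasal /n/.
retroflex: oral stop /ɖ/, nasal —.
velar: oral stop /ɡ/, nasal /ŋ/.
Gaps, from front to back: bilabial lacks nasal (/m/); retroflex lacks nasal (/ɳ/).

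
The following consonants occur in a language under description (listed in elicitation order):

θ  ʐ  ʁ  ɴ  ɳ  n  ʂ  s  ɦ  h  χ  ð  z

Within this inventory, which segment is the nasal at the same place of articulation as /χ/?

/χ/ is a voiceless uvular fricative.
The nasal at the same place is an uvular nasal — in this inventory, /ɴ/.

/ɴ/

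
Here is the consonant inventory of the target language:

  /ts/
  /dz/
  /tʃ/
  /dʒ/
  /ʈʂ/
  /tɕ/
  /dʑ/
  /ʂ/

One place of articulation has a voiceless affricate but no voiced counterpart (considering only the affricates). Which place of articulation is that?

retroflex

alveolar: voiceless /ts/, voiced /dz/.
postalveolar: voiceless /tʃ/, voiced /dʒ/.
retroflex: voiceless /ʈʂ/, voiced —.
alveolo-palatal: voiceless /tɕ/, voiced /dʑ/.
Every place of articulation has a voiced member except retroflex, where /ɖʐ/ would be expected.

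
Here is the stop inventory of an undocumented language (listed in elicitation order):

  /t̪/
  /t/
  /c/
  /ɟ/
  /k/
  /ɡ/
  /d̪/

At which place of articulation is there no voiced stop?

dental: voiceless /t̪/, voiced /d̪/.
alveolar: voiceless /t/, voiced —.
palatal: voiceless /c/, voiced /ɟ/.
velar: voiceless /k/, voiced /ɡ/.
Every place of articulation has a voiced member except alveolar, where /d/ would be expected.

alveolar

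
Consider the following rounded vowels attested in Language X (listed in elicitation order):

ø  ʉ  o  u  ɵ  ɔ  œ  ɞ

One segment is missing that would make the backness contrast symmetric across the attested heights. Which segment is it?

Front: /ø/ (high-mid), /œ/ (low-mid).
Central: /ʉ/ (high), /ɵ/ (high-mid), /ɞ/ (low-mid).
Back: /u/ (high), /o/ (high-mid), /ɔ/ (low-mid).
The high row has no front member, so the gap is the high front rounded vowel /y/.

/y/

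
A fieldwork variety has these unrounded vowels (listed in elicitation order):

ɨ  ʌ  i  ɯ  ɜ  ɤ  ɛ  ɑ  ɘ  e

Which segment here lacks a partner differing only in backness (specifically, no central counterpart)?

/ɑ/

High: /i/ ~ /ɨ/ ~ /ɯ/
High-mid: /e/ ~ /ɘ/ ~ /ɤ/
Low-mid: /ɛ/ ~ /ɜ/ ~ /ʌ/
Low: only /ɑ/ (back); no central partner.
So /ɑ/ is the unpaired segment.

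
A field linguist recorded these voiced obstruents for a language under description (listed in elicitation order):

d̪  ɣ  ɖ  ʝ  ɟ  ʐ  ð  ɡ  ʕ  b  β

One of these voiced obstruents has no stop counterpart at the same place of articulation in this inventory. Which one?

Bilabial: /b/ ~ /β/
Dental: /d̪/ ~ /ð/
Retroflex: /ɖ/ ~ /ʐ/
Palatal: /ɟ/ ~ /ʝ/
Velar: /ɡ/ ~ /ɣ/
Pharyngeal: only /ʕ/ (fricative); no stop partner.
So /ʕ/ is the unpaired segment.

/ʕ/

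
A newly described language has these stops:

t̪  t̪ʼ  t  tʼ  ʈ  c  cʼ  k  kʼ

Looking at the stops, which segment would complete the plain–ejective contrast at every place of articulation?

/ʈʼ/

place of articulation  plain     ejective
dental            t̪        t̪ʼ     
alveolar          t         tʼ      
retroflex         ʈ         —       
palatal           c         cʼ      
velar             k         kʼ      
The retroflex row has no ejective member, so the gap is the ejective retroflex stop /ʈʼ/.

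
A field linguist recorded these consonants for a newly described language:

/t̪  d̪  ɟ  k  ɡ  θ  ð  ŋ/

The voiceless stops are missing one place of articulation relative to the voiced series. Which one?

palatal

Voiceless: /t̪/ (dental), /k/ (velar).
Voiced: /d̪/ (dental), /ɟ/ (palatal), /ɡ/ (velar).
Every place of articulation has a voiceless member except palatal, where /c/ would be expected.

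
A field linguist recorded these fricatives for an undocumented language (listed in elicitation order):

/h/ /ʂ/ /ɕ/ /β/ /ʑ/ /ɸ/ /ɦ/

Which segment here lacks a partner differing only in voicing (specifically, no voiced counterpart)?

Bilabial: /ɸ/ ~ /β/
Alveolo-palatal: /ɕ/ ~ /ʑ/
Glottal: /h/ ~ /ɦ/
Retroflex: only /ʂ/ (voiceless); no voiced partner.
So /ʂ/ is the unpaired segment.

/ʂ/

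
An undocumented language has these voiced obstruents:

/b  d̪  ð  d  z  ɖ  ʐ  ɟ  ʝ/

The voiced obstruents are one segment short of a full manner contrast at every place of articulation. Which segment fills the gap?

/β/

Stop: /b/ (bilabial), /d̪/ (dental), /d/ (alveolar), /ɖ/ (retroflex), /ɟ/ (palatal).
Fricative: /ð/ (dental), /z/ (alveolar), /ʐ/ (retroflex), /ʝ/ (palatal).
The bilabial row has no fricative member, so the gap is the bilabial fricative /β/.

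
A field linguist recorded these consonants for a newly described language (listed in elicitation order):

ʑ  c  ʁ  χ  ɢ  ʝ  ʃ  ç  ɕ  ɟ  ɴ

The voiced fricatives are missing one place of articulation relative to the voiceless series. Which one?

postalveolar

place of articulation  voiceless  voiced  
postalveolar      ʃ         —       
alveolo-palatal   ɕ         ʑ       
palatal           ç         ʝ       
uvular            χ         ʁ       
Every place of articulation has a voiced member except postalveolar, where /ʒ/ would be expected.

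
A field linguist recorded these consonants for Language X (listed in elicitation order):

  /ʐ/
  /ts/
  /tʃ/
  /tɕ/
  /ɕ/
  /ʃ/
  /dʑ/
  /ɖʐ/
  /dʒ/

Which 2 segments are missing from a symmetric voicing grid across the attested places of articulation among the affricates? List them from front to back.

/dz/, /ʈʂ/

alveolar: voiceless /ts/, voiced —.
postalveolar: voiceless /tʃ/, voiced /dʒ/.
retroflex: voiceless —, voiced /ɖʐ/.
alveolo-palatal: voiceless /tɕ/, voiced /dʑ/.
Gaps, from front to back: alveolar lacks voiced (/dz/); retroflex lacks voiceless (/ʈʂ/).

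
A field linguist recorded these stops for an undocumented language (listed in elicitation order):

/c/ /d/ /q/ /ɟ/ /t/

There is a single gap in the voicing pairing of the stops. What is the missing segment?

/ɢ/

Voiceless: /t/ (alveolar), /c/ (palatal), /q/ (uvular).
Voiced: /d/ (alveolar), /ɟ/ (palatal).
The uvular row has no voiced member, so the gap is the voiced uvular stop /ɢ/.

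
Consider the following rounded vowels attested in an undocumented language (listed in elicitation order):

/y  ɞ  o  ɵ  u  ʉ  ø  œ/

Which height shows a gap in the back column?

low-mid

Front: /y/ (high), /ø/ (high-mid), /œ/ (low-mid).
Central: /ʉ/ (high), /ɵ/ (high-mid), /ɞ/ (low-mid).
Back: /u/ (high), /o/ (high-mid).
Every height has a back member except low-mid, where /ɔ/ would be expected.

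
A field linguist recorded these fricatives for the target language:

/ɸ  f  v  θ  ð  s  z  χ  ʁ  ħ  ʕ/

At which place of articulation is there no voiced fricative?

bilabial: voiceless /ɸ/, voiced —.
labiodental: voiceless /f/, voiced /v/.
dental: voiceless /θ/, voiced /ð/.
alveolar: voiceless /s/, voiced /z/.
uvular: voiceless /χ/, voiced /ʁ/.
pharyngeal: voiceless /ħ/, voiced /ʕ/.
Every place of articulation has a voiced member except bilabial, where /β/ would be expected.

bilabial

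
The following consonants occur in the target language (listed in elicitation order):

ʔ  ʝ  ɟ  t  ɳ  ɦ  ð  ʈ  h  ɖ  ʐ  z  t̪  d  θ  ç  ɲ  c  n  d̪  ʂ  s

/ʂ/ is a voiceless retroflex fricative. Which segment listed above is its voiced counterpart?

/ʐ/

The voiced counterpart is a voiced retroflex fricative — in this inventory, /ʐ/.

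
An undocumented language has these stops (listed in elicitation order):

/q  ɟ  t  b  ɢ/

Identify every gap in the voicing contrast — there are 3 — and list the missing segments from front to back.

/p/, /d/, /c/

Voiceless: /t/ (alveolar), /q/ (uvular).
Voiced: /b/ (bilabial), /ɟ/ (palatal), /ɢ/ (uvular).
Gaps, from front to back: bilabial lacks voiceless (/p/); alveolar lacks voiced (/d/); palatal lacks voiceless (/c/).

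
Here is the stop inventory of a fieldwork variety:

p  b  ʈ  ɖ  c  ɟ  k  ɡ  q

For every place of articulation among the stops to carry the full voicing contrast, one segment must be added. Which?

place of articulation  voiceless  voiced  
bilabial          p         b       
retroflex         ʈ         ɖ       
palatal           c         ɟ       
velar             k         ɡ       
uvular            q         —       
The uvular row has no voiced member, so the gap is the voiced uvular stop /ɢ/.

/ɢ/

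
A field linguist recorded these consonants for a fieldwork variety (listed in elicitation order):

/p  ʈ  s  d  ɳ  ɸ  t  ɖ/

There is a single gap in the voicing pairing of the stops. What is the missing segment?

/b/

bilabial: voiceless /p/, voiced —.
alveolar: voiceless /t/, voiced /d/.
retroflex: voiceless /ʈ/, voiced /ɖ/.
The bilabial row has no voiced member, so the gap is the voiced bilabial stop /b/.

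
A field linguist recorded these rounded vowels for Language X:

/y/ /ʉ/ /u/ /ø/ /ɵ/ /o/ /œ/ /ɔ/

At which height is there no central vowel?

low-mid

Front: /y/ (high), /ø/ (high-mid), /œ/ (low-mid).
Central: /ʉ/ (high), /ɵ/ (high-mid).
Back: /u/ (high), /o/ (high-mid), /ɔ/ (low-mid).
Every height has a central member except low-mid, where /ɞ/ would be expected.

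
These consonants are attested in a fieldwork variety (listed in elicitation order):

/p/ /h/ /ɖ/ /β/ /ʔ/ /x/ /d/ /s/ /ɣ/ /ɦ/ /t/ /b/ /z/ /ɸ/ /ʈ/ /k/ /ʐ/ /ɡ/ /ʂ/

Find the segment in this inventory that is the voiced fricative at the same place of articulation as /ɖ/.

/ʐ/

/ɖ/ is a voiced retroflex stop.
The voiced fricative at the same place is a voiced retroflex fricative — in this inventory, /ʐ/.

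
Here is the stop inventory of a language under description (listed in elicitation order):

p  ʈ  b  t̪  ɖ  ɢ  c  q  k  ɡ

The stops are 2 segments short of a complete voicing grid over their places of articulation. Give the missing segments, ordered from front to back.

Voiceless: /p/ (bilabial), /t̪/ (dental), /ʈ/ (retroflex), /c/ (palatal), /k/ (velar), /q/ (uvular).
Voiced: /b/ (bilabial), /ɖ/ (retroflex), /ɡ/ (velar), /ɢ/ (uvular).
Gaps, from front to back: dental lacks voiced (/d̪/); palatal lacks voiced (/ɟ/).

/d̪/, /ɟ/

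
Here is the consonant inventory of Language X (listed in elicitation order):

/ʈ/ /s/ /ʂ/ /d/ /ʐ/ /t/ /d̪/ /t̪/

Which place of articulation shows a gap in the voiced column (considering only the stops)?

retroflex

place of articulation  voiceless  voiced  
dental            t̪        d̪      
alveolar          t         d       
retroflex         ʈ         —       
Every place of articulation has a voiced member except retroflex, where /ɖ/ would be expected.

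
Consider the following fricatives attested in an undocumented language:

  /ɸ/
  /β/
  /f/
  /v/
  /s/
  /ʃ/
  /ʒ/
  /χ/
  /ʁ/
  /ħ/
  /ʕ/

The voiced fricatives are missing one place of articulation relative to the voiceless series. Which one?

Voiceless: /ɸ/ (bilabial), /f/ (labiodental), /s/ (alveolar), /ʃ/ (postalveolar), /χ/ (uvular), /ħ/ (pharyngeal).
Voiced: /β/ (bilabial), /v/ (labiodental), /ʒ/ (postalveolar), /ʁ/ (uvular), /ʕ/ (pharyngeal).
Every place of articulation has a voiced member except alveolar, where /z/ would be expected.

alveolar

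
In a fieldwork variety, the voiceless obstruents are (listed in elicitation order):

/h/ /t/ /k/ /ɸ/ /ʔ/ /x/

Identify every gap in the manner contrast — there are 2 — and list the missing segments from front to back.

Stop: /t/ (alveolar), /k/ (velar), /ʔ/ (glottal).
Fricative: /ɸ/ (bilabial), /x/ (velar), /h/ (glottal).
Gaps, from front to back: bilabial lacks stop (/p/); alveolar lacks fricative (/s/).

/p/, /s/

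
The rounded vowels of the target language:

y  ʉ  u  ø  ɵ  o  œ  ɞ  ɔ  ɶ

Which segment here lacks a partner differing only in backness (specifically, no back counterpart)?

High: /y/ ~ /ʉ/ ~ /u/
High-mid: /ø/ ~ /ɵ/ ~ /o/
Low-mid: /œ/ ~ /ɞ/ ~ /ɔ/
Low: only /ɶ/ (front); no back partner.
So /ɶ/ is the unpaired segment.

/ɶ/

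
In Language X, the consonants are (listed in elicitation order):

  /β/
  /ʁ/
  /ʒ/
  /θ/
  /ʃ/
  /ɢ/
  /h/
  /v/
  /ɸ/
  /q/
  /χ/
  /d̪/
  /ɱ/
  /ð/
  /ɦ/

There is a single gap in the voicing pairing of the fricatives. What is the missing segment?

/f/

place of articulation  voiceless  voiced  
bilabial          ɸ         β       
labiodental       —         v       
dental            θ         ð       
postalveolar      ʃ         ʒ       
uvular            χ         ʁ       
glottal           h         ɦ       
The labiodental row has no voiceless member, so the gap is the voiceless labiodental fricative /f/.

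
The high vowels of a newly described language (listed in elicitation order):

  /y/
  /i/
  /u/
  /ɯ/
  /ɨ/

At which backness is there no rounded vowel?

central

backness          unrounded  rounded 
front             i         y       
central           ɨ         —       
back              ɯ         u       
Every backness has a rounded member except central, where /ʉ/ would be expected.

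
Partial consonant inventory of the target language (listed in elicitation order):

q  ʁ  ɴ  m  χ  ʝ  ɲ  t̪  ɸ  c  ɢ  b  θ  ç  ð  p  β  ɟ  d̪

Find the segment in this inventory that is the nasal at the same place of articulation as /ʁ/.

/ɴ/

/ʁ/ is a voiced uvular fricative.
The nasal at the same place is an uvular nasal — in this inventory, /ɴ/.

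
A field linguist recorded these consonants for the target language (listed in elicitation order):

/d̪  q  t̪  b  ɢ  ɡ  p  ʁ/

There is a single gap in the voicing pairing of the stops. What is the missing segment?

/k/

bilabial: voiceless /p/, voiced /b/.
dental: voiceless /t̪/, voiced /d̪/.
velar: voiceless —, voiced /ɡ/.
uvular: voiceless /q/, voiced /ɢ/.
The velar row has no voiceless member, so the gap is the voiceless velar stop /k/.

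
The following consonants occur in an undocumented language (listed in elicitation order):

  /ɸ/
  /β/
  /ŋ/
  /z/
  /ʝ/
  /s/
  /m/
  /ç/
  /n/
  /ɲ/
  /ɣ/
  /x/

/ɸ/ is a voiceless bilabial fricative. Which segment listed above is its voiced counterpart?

The voiced counterpart is a voiced bilabial fricative — in this inventory, /β/.

/β/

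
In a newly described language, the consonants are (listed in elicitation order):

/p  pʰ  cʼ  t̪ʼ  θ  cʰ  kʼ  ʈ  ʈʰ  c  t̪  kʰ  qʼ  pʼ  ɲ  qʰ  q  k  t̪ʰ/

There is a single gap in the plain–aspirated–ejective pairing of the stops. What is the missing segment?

place of articulation  plain     aspirated  ejective
bilabial          p         pʰ        pʼ      
dental            t̪        t̪ʰ       t̪ʼ     
retroflex         ʈ         ʈʰ        —       
palatal           c         cʰ        cʼ      
velar             k         kʰ        kʼ      
uvular            q         qʰ        qʼ      
The retroflex row has no ejective member, so the gap is the ejective retroflex stop /ʈʼ/.

/ʈʼ/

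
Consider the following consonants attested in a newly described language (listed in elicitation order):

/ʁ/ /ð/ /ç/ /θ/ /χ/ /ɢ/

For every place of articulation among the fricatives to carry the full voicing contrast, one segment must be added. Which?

place of articulation  voiceless  voiced  
dental            θ         ð       
palatal           ç         —       
uvular            χ         ʁ       
The palatal row has no voiced member, so the gap is the voiced palatal fricative /ʝ/.

/ʝ/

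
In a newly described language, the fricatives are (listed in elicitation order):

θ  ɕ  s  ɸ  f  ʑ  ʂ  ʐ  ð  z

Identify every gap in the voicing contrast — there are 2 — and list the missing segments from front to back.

bilabial: voiceless /ɸ/, voiced —.
labiodental: voiceless /f/, voiced —.
dental: voiceless /θ/, voiced /ð/.
alveolar: voiceless /s/, voiced /z/.
retroflex: voiceless /ʂ/, voiced /ʐ/.
alveolo-palatal: voiceless /ɕ/, voiced /ʑ/.
Gaps, from front to back: bilabial lacks voiced (/β/); labiodental lacks voiced (/v/).

/β/, /v/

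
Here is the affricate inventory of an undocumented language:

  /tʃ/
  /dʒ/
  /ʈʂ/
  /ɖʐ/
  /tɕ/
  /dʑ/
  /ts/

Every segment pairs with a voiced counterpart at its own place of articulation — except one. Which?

Postalveolar: /tʃ/ ~ /dʒ/
Retroflex: /ʈʂ/ ~ /ɖʐ/
Alveolo-palatal: /tɕ/ ~ /dʑ/
Alveolar: only /ts/ (voiceless); no voiced partner.
So /ts/ is the unpaired segment.

/ts/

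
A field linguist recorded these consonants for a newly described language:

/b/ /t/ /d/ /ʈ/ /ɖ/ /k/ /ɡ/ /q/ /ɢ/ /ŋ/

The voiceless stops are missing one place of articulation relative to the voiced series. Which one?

bilabial

Voiceless: /t/ (alveolar), /ʈ/ (retroflex), /k/ (velar), /q/ (uvular).
Voiced: /b/ (bilabial), /d/ (alveolar), /ɖ/ (retroflex), /ɡ/ (velar), /ɢ/ (uvular).
Every place of articulation has a voiceless member except bilabial, where /p/ would be expected.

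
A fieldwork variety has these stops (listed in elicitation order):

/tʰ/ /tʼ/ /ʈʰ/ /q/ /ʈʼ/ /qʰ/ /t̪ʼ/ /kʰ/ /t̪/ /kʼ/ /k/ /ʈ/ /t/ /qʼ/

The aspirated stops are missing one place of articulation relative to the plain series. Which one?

dental

dental: plain /t̪/, aspirated —, ejective /t̪ʼ/.
alveolar: plain /t/, aspirated /tʰ/, ejective /tʼ/.
retroflex: plain /ʈ/, aspirated /ʈʰ/, ejective /ʈʼ/.
velar: plain /k/, aspirated /kʰ/, ejective /kʼ/.
uvular: plain /q/, aspirated /qʰ/, ejective /qʼ/.
Every place of articulation has an aspirated member except dental, where /t̪ʰ/ would be expected.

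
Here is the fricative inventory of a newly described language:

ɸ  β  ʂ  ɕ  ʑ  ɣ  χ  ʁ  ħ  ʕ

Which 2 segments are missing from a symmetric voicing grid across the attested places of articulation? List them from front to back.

Voiceless: /ɸ/ (bilabial), /ʂ/ (retroflex), /ɕ/ (alveolo-palatal), /χ/ (uvular), /ħ/ (pharyngeal).
Voiced: /β/ (bilabial), /ʑ/ (alveolo-palatal), /ɣ/ (velar), /ʁ/ (uvular), /ʕ/ (pharyngeal).
Gaps, from front to back: retroflex lacks voiced (/ʐ/); velar lacks voiceless (/x/).

/ʐ/, /x/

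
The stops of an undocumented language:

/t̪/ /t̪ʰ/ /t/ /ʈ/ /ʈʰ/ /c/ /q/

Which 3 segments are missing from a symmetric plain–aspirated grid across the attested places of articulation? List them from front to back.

/tʰ/, /cʰ/, /qʰ/

Plain: /t̪/ (dental), /t/ (alveolar), /ʈ/ (retroflex), /c/ (palatal), /q/ (uvular).
Aspirated: /t̪ʰ/ (dental), /ʈʰ/ (retroflex).
Gaps, from front to back: alveolar lacks aspirated (/tʰ/); palatal lacks aspirated (/cʰ/); uvular lacks aspirated (/qʰ/).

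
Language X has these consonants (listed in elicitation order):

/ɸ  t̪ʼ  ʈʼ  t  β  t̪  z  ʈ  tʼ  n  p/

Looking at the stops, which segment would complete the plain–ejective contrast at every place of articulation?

/pʼ/

Plain: /p/ (bilabial), /t̪/ (dental), /t/ (alveolar), /ʈ/ (retroflex).
Ejective: /t̪ʼ/ (dental), /tʼ/ (alveolar), /ʈʼ/ (retroflex).
The bilabial row has no ejective member, so the gap is the ejective bilabial stop /pʼ/.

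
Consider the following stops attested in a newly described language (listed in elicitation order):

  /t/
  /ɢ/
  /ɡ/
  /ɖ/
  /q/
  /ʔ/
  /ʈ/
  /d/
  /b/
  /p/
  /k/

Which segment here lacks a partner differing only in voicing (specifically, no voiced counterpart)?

/ʔ/

Bilabial: /p/ ~ /b/
Alveolar: /t/ ~ /d/
Retroflex: /ʈ/ ~ /ɖ/
Velar: /k/ ~ /ɡ/
Uvular: /q/ ~ /ɢ/
Glottal: only /ʔ/ (voiceless); no voiced partner.
So /ʔ/ is the unpaired segment.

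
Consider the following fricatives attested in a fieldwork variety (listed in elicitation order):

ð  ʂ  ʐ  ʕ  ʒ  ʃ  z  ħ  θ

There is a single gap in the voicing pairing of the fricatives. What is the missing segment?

Voiceless: /θ/ (dental), /ʃ/ (postalveolar), /ʂ/ (retroflex), /ħ/ (pharyngeal).
Voiced: /ð/ (dental), /z/ (alveolar), /ʒ/ (postalveolar), /ʐ/ (retroflex), /ʕ/ (pharyngeal).
The alveolar row has no voiceless member, so the gap is the voiceless alveolar fricative /s/.

/s/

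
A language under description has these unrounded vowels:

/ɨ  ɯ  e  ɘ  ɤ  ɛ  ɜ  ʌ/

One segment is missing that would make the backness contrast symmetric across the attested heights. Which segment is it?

Front: /e/ (high-mid), /ɛ/ (low-mid).
Central: /ɨ/ (high), /ɘ/ (high-mid), /ɜ/ (low-mid).
Back: /ɯ/ (high), /ɤ/ (high-mid), /ʌ/ (low-mid).
The high row has no front member, so the gap is the high front unrounded vowel /i/.

/i/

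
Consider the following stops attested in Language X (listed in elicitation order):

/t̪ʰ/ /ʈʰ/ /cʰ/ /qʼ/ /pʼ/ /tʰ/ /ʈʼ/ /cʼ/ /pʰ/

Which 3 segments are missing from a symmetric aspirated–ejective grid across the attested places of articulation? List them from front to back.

/t̪ʼ/, /tʼ/, /qʰ/

bilabial: aspirated /pʰ/, ejective /pʼ/.
dental: aspirated /t̪ʰ/, ejective —.
alveolar: aspirated /tʰ/, ejective —.
retroflex: aspirated /ʈʰ/, ejective /ʈʼ/.
palatal: aspirated /cʰ/, ejective /cʼ/.
uvular: aspirated —, ejective /qʼ/.
Gaps, from front to back: dental lacks ejective (/t̪ʼ/); alveolar lacks ejective (/tʼ/); uvular lacks aspirated (/qʰ/).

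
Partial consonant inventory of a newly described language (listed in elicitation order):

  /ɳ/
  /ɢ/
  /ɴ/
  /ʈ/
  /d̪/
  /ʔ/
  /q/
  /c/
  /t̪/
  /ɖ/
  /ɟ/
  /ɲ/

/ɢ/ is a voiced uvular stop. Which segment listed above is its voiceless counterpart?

/q/

The voiceless counterpart is a voiceless uvular stop — in this inventory, /q/.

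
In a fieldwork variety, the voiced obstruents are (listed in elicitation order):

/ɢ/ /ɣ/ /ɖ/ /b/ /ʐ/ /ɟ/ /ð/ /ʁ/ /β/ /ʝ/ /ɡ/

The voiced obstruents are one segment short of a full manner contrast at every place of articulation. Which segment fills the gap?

Stop: /b/ (bilabial), /ɖ/ (retroflex), /ɟ/ (palatal), /ɡ/ (velar), /ɢ/ (uvular).
Fricative: /β/ (bilabial), /ð/ (dental), /ʐ/ (retroflex), /ʝ/ (palatal), /ɣ/ (velar), /ʁ/ (uvular).
The dental row has no stop member, so the gap is the dental stop /d̪/.

/d̪/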